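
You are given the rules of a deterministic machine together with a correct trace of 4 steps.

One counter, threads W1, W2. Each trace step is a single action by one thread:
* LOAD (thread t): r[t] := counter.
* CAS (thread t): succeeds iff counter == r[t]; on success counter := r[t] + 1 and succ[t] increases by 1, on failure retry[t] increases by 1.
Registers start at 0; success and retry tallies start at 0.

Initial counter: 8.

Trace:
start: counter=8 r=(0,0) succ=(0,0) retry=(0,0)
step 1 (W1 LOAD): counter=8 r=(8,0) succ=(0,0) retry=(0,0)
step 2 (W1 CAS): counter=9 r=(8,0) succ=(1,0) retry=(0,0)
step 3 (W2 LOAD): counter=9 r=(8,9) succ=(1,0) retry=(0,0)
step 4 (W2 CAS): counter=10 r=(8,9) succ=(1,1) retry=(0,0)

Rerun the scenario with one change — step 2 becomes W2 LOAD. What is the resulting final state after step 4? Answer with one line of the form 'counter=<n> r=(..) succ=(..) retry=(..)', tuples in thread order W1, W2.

counter=9 r=(8,8) succ=(0,1) retry=(0,0)

(re-executing from step 2 with the substitution; state before step 2: counter=8 r=(8,0) succ=(0,0) retry=(0,0))
step 2 (W2 LOAD): counter=8 r=(8,8) succ=(0,0) retry=(0,0)
step 3 (W2 LOAD): counter=8 r=(8,8) succ=(0,0) retry=(0,0)
step 4 (W2 CAS): counter=9 r=(8,8) succ=(0,1) retry=(0,0)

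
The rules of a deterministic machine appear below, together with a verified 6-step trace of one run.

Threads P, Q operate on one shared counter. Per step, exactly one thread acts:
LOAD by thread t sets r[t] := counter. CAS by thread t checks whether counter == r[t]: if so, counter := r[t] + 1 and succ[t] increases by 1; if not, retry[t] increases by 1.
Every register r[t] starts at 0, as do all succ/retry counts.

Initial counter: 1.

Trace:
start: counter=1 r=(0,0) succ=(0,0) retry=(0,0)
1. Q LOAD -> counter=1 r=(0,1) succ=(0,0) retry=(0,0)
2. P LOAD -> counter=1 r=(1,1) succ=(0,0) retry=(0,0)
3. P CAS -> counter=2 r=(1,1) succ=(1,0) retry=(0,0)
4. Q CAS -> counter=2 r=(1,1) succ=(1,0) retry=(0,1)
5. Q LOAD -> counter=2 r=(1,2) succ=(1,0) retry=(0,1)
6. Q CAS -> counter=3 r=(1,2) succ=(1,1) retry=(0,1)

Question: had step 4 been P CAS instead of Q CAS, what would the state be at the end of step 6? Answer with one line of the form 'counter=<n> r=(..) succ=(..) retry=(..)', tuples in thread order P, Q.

(re-executing from step 4 with the substitution; state before step 4: counter=2 r=(1,1) succ=(1,0) retry=(0,0))
4. P CAS -> counter=2 r=(1,1) succ=(1,0) retry=(1,0)
5. Q LOAD -> counter=2 r=(1,2) succ=(1,0) retry=(1,0)
6. Q CAS -> counter=3 r=(1,2) succ=(1,1) retry=(1,0)

counter=3 r=(1,2) succ=(1,1) retry=(1,0)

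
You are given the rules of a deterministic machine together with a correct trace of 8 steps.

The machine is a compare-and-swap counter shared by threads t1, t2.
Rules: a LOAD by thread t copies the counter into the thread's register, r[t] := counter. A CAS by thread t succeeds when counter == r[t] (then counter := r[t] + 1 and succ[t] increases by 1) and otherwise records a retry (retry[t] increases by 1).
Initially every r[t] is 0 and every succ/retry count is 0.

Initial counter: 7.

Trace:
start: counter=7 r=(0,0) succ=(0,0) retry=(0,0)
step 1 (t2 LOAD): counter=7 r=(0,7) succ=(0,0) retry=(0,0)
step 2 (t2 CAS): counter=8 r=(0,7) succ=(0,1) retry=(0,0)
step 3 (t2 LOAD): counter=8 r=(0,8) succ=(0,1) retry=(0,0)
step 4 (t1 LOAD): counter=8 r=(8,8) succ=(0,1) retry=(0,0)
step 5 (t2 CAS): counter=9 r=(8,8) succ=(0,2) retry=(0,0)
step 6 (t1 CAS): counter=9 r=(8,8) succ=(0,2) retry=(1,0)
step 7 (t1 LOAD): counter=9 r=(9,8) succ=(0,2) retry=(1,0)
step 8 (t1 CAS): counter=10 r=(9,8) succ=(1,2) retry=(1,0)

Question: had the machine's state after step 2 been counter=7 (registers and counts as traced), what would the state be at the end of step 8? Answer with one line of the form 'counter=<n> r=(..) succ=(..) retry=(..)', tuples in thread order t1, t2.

counter=9 r=(8,7) succ=(1,2) retry=(1,0)

state after step 2 := counter=7 r=(0,7) succ=(0,1) retry=(0,0)
step 3 (t2 LOAD): counter=7 r=(0,7) succ=(0,1) retry=(0,0)
step 4 (t1 LOAD): counter=7 r=(7,7) succ=(0,1) retry=(0,0)
step 5 (t2 CAS): counter=8 r=(7,7) succ=(0,2) retry=(0,0)
step 6 (t1 CAS): counter=8 r=(7,7) succ=(0,2) retry=(1,0)
step 7 (t1 LOAD): counter=8 r=(8,7) succ=(0,2) retry=(1,0)
step 8 (t1 CAS): counter=9 r=(8,7) succ=(1,2) retry=(1,0)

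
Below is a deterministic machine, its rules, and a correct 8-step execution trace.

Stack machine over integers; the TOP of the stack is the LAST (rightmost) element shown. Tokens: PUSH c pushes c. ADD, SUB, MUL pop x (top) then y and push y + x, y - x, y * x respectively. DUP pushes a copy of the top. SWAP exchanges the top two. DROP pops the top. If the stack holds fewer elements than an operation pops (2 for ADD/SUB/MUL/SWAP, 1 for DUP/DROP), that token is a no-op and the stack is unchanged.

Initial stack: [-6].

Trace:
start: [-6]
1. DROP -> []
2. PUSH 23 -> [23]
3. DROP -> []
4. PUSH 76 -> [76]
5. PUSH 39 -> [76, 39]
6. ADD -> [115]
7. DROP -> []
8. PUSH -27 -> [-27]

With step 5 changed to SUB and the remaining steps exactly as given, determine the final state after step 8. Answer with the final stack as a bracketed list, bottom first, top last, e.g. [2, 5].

[-27]

(re-executing from step 5 with the substitution; state before step 5: [76])
5. SUB -> [76]
6. ADD -> [76]
7. DROP -> []
8. PUSH -27 -> [-27]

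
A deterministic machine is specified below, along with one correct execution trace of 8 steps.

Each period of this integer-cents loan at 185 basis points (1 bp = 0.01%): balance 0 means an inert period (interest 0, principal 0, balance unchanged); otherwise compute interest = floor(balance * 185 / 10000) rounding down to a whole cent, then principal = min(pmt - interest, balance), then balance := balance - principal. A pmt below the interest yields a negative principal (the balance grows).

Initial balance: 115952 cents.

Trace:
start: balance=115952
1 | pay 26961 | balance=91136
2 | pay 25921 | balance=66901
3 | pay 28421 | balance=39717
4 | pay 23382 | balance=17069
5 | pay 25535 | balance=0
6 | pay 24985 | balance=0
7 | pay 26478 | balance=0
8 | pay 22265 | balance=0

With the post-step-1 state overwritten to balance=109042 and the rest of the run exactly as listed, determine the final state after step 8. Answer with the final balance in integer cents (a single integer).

0

state after step 1 := balance=109042
2 | pay 25921 | balance=85138
3 | pay 28421 | balance=58292
4 | pay 23382 | balance=35988
5 | pay 25535 | balance=11118
6 | pay 24985 | balance=0
7 | pay 26478 | balance=0
8 | pay 22265 | balance=0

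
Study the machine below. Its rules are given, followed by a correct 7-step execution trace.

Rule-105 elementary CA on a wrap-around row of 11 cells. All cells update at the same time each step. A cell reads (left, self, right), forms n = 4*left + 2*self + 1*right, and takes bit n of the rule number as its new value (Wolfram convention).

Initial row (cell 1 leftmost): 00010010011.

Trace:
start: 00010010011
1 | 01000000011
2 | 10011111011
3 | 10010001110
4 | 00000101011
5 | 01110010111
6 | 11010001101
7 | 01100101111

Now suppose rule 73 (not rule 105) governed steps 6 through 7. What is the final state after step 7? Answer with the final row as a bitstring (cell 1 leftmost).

(re-executing steps 6..7 under rule 73; state before step 6: 01110010111)
6 | 01010000101
7 | 00000110000

00000110000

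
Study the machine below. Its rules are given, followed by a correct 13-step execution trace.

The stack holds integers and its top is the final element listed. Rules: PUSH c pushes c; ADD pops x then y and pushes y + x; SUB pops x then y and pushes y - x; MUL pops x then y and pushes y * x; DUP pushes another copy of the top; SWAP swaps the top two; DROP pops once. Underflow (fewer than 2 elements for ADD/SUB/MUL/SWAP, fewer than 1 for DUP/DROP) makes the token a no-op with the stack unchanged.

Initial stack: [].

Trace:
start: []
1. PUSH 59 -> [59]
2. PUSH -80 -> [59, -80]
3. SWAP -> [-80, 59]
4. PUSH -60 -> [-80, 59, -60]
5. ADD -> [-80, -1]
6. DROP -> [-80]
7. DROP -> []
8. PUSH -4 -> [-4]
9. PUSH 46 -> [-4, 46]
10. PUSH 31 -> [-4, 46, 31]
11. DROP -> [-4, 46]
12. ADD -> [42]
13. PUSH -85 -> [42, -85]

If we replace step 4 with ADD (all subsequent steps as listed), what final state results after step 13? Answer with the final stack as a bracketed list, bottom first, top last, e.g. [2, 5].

[42, -85]

(re-executing from step 4 with the substitution; state before step 4: [-80, 59])
4. ADD -> [-21]
5. ADD -> [-21]
6. DROP -> []
7. DROP -> []
8. PUSH -4 -> [-4]
9. PUSH 46 -> [-4, 46]
10. PUSH 31 -> [-4, 46, 31]
11. DROP -> [-4, 46]
12. ADD -> [42]
13. PUSH -85 -> [42, -85]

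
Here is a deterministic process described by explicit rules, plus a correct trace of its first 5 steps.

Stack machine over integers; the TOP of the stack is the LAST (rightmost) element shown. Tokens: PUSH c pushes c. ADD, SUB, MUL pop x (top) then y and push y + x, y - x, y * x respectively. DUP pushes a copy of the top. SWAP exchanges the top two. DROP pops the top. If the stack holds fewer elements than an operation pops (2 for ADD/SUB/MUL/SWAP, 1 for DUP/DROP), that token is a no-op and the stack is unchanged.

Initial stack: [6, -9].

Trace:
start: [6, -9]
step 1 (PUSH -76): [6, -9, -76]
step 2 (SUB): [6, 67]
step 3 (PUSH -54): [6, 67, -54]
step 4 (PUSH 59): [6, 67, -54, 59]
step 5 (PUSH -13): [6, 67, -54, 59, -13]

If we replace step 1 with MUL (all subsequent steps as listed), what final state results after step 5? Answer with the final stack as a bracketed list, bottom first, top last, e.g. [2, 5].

[-54, -54, 59, -13]

(re-executing from step 1 with the substitution; state before step 1: [6, -9])
step 1 (MUL): [-54]
step 2 (SUB): [-54]
step 3 (PUSH -54): [-54, -54]
step 4 (PUSH 59): [-54, -54, 59]
step 5 (PUSH -13): [-54, -54, 59, -13]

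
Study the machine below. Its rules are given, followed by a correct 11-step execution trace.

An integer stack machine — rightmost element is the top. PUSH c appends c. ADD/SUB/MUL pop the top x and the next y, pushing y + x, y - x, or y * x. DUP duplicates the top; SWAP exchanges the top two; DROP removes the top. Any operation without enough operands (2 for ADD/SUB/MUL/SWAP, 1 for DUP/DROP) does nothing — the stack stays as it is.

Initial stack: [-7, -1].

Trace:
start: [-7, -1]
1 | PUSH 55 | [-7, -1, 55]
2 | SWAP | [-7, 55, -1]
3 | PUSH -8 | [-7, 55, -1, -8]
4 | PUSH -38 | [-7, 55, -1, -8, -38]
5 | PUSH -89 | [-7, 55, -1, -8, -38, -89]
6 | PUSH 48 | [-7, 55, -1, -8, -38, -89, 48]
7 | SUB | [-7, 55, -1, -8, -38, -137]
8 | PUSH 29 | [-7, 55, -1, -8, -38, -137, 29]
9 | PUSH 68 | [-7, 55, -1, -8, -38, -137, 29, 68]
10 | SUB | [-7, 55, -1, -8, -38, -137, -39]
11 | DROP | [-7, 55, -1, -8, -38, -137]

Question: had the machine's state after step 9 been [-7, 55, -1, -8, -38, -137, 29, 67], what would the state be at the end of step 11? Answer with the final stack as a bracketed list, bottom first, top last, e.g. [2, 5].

[-7, 55, -1, -8, -38, -137]

state after step 9 := [-7, 55, -1, -8, -38, -137, 29, 67]
10 | SUB | [-7, 55, -1, -8, -38, -137, -38]
11 | DROP | [-7, 55, -1, -8, -38, -137]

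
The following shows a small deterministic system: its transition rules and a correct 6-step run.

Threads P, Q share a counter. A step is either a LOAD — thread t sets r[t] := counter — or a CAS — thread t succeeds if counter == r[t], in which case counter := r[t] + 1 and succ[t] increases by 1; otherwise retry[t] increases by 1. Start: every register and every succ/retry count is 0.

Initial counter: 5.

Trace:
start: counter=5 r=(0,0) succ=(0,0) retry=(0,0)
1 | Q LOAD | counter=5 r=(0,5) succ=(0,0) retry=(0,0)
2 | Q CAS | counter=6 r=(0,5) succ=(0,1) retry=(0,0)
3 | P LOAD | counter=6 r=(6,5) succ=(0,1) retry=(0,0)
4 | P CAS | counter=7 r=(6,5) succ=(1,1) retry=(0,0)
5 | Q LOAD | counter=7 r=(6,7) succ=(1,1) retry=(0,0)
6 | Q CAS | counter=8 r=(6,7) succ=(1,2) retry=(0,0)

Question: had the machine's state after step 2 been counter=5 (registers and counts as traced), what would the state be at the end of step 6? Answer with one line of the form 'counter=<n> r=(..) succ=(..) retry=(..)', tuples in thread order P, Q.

state after step 2 := counter=5 r=(0,5) succ=(0,1) retry=(0,0)
3 | P LOAD | counter=5 r=(5,5) succ=(0,1) retry=(0,0)
4 | P CAS | counter=6 r=(5,5) succ=(1,1) retry=(0,0)
5 | Q LOAD | counter=6 r=(5,6) succ=(1,1) retry=(0,0)
6 | Q CAS | counter=7 r=(5,6) succ=(1,2) retry=(0,0)

counter=7 r=(5,6) succ=(1,2) retry=(0,0)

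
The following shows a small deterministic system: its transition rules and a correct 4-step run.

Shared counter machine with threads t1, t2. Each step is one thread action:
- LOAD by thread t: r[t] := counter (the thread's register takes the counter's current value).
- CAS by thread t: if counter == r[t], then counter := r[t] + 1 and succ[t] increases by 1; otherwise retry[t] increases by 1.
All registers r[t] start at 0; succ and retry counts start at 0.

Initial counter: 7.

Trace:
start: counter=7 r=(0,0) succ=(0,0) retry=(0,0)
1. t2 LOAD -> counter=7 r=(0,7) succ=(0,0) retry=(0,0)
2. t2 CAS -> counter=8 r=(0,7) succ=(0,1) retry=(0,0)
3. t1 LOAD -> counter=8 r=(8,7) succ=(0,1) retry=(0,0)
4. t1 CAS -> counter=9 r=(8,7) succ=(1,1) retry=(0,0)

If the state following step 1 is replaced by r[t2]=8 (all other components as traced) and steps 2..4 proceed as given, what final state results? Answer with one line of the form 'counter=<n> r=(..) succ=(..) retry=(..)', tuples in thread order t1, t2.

counter=8 r=(7,8) succ=(1,0) retry=(0,1)

state after step 1 := counter=7 r=(0,8) succ=(0,0) retry=(0,0)
2. t2 CAS -> counter=7 r=(0,8) succ=(0,0) retry=(0,1)
3. t1 LOAD -> counter=7 r=(7,8) succ=(0,0) retry=(0,1)
4. t1 CAS -> counter=8 r=(7,8) succ=(1,0) retry=(0,1)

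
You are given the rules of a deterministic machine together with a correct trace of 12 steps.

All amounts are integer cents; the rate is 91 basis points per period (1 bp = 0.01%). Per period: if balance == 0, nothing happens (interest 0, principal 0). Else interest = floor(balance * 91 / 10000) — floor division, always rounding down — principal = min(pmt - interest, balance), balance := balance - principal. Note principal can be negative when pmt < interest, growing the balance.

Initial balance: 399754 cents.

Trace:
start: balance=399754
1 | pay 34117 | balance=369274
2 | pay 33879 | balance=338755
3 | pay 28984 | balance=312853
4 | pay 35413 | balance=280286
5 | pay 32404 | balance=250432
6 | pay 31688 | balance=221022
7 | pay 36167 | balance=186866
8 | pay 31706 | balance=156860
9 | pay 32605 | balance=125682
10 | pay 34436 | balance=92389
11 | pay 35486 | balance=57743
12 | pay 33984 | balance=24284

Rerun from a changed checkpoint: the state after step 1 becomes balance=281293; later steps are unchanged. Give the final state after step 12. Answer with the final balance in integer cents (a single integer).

state after step 1 := balance=281293
2 | pay 33879 | balance=249973
3 | pay 28984 | balance=223263
4 | pay 35413 | balance=189881
5 | pay 32404 | balance=159204
6 | pay 31688 | balance=128964
7 | pay 36167 | balance=93970
8 | pay 31706 | balance=63119
9 | pay 32605 | balance=31088
10 | pay 34436 | balance=0
11 | pay 35486 | balance=0
12 | pay 33984 | balance=0

0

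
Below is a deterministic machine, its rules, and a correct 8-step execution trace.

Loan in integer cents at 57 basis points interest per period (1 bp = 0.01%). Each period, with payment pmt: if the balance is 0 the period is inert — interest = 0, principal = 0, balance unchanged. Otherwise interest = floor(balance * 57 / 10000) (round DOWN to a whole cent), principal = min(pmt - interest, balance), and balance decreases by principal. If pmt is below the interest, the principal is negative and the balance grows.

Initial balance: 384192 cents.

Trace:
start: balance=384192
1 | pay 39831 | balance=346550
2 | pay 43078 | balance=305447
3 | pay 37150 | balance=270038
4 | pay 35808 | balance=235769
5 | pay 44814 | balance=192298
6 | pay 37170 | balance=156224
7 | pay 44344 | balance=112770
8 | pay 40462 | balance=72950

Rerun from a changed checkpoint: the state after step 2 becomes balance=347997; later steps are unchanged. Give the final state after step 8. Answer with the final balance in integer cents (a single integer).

state after step 2 := balance=347997
3 | pay 37150 | balance=312830
4 | pay 35808 | balance=278805
5 | pay 44814 | balance=235580
6 | pay 37170 | balance=199752
7 | pay 44344 | balance=156546
8 | pay 40462 | balance=116976

116976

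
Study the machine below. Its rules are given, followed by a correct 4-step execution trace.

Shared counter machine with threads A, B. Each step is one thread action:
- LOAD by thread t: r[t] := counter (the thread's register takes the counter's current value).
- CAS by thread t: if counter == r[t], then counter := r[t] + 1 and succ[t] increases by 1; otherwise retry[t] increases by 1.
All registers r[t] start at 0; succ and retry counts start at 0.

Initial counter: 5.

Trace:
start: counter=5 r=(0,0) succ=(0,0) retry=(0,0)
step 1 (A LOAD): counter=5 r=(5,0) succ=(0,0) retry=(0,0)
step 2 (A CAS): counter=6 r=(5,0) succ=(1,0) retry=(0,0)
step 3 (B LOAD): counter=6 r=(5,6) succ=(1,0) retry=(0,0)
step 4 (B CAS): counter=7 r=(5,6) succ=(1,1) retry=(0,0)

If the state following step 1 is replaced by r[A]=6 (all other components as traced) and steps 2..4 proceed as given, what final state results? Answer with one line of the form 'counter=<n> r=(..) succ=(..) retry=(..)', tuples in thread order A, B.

counter=6 r=(6,5) succ=(0,1) retry=(1,0)

state after step 1 := counter=5 r=(6,0) succ=(0,0) retry=(0,0)
step 2 (A CAS): counter=5 r=(6,0) succ=(0,0) retry=(1,0)
step 3 (B LOAD): counter=5 r=(6,5) succ=(0,0) retry=(1,0)
step 4 (B CAS): counter=6 r=(6,5) succ=(0,1) retry=(1,0)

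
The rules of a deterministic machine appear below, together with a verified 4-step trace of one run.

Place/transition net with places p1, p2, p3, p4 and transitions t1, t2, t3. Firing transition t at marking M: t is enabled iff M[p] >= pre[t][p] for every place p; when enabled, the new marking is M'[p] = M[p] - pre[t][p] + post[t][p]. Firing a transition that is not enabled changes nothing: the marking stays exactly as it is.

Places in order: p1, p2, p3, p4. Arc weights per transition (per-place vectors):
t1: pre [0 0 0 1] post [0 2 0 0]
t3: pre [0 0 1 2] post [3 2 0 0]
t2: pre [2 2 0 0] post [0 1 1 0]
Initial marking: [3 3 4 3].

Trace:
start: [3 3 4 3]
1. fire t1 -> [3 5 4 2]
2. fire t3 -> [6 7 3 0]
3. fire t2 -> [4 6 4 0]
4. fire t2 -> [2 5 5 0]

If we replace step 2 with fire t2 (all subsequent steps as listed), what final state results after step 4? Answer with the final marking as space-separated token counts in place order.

(re-executing from step 2 with the substitution; state before step 2: [3 5 4 2])
2. fire t2 -> [1 4 5 2]
3. fire t2 -> [1 4 5 2]
4. fire t2 -> [1 4 5 2]

1 4 5 2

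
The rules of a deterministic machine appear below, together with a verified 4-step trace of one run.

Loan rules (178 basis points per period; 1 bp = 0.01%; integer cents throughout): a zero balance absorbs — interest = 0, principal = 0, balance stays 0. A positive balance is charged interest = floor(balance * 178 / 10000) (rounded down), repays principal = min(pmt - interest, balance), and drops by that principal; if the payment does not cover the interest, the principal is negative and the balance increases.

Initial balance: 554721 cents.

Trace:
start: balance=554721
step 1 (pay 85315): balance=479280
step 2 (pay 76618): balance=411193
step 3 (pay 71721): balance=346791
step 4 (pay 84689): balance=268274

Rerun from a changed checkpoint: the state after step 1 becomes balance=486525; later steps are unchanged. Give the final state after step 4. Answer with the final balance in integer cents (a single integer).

state after step 1 := balance=486525
step 2 (pay 76618): balance=418567
step 3 (pay 71721): balance=354296
step 4 (pay 84689): balance=275913

275913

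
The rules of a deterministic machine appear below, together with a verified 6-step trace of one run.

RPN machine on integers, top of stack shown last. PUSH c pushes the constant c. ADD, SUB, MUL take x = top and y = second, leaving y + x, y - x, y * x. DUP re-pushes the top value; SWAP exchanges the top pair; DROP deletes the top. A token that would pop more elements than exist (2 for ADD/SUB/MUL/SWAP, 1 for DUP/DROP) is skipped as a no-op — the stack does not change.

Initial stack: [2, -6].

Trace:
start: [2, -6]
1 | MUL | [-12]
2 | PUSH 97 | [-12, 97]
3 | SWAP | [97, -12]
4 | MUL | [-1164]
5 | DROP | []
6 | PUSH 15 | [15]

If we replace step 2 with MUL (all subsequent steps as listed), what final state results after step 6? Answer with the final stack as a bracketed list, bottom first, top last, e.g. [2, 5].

[15]

(re-executing from step 2 with the substitution; state before step 2: [-12])
2 | MUL | [-12]
3 | SWAP | [-12]
4 | MUL | [-12]
5 | DROP | []
6 | PUSH 15 | [15]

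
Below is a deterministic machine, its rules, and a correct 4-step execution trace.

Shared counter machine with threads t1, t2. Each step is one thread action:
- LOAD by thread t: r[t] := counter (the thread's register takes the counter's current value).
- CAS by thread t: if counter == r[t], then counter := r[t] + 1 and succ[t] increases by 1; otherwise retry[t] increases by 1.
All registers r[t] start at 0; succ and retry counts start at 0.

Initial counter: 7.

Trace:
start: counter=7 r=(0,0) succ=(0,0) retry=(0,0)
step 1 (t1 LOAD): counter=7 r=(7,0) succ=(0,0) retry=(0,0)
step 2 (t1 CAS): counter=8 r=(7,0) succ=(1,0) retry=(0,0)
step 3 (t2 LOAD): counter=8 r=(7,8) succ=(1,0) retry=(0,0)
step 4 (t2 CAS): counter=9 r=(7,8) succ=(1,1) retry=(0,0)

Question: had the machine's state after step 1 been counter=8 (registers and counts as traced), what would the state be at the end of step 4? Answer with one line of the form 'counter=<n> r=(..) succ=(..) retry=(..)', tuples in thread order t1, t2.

state after step 1 := counter=8 r=(7,0) succ=(0,0) retry=(0,0)
step 2 (t1 CAS): counter=8 r=(7,0) succ=(0,0) retry=(1,0)
step 3 (t2 LOAD): counter=8 r=(7,8) succ=(0,0) retry=(1,0)
step 4 (t2 CAS): counter=9 r=(7,8) succ=(0,1) retry=(1,0)

counter=9 r=(7,8) succ=(0,1) retry=(1,0)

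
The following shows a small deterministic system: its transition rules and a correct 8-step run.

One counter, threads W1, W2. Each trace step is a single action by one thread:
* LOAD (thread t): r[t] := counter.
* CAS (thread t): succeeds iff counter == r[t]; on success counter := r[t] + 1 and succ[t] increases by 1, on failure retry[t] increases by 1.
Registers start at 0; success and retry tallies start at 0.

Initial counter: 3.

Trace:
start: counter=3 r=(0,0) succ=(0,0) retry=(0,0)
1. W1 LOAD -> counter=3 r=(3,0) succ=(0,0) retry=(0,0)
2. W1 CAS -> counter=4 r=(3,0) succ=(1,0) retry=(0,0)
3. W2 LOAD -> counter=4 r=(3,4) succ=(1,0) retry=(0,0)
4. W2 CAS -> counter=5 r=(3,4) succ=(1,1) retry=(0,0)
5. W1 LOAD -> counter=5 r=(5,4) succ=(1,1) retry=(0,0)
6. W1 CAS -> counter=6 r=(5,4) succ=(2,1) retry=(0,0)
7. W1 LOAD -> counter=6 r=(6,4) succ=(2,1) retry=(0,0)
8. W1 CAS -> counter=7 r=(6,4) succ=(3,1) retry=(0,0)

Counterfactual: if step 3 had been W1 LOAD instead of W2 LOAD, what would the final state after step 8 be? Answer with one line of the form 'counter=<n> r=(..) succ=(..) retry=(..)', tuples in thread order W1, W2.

counter=6 r=(5,0) succ=(3,0) retry=(0,1)

(re-executing from step 3 with the substitution; state before step 3: counter=4 r=(3,0) succ=(1,0) retry=(0,0))
3. W1 LOAD -> counter=4 r=(4,0) succ=(1,0) retry=(0,0)
4. W2 CAS -> counter=4 r=(4,0) succ=(1,0) retry=(0,1)
5. W1 LOAD -> counter=4 r=(4,0) succ=(1,0) retry=(0,1)
6. W1 CAS -> counter=5 r=(4,0) succ=(2,0) retry=(0,1)
7. W1 LOAD -> counter=5 r=(5,0) succ=(2,0) retry=(0,1)
8. W1 CAS -> counter=6 r=(5,0) succ=(3,0) retry=(0,1)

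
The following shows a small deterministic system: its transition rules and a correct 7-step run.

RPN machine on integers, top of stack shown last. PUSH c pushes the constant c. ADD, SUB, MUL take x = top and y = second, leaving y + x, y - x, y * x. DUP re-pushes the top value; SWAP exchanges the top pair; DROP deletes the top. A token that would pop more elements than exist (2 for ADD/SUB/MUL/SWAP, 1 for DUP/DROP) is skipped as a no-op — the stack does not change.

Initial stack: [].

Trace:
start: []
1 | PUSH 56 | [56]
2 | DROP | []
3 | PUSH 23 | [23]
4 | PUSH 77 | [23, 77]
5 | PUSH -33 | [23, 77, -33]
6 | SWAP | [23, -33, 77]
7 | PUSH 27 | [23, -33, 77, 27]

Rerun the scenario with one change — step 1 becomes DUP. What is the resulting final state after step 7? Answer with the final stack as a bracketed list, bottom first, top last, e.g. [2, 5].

[23, -33, 77, 27]

(re-executing from step 1 with the substitution; state before step 1: [])
1 | DUP | []
2 | DROP | []
3 | PUSH 23 | [23]
4 | PUSH 77 | [23, 77]
5 | PUSH -33 | [23, 77, -33]
6 | SWAP | [23, -33, 77]
7 | PUSH 27 | [23, -33, 77, 27]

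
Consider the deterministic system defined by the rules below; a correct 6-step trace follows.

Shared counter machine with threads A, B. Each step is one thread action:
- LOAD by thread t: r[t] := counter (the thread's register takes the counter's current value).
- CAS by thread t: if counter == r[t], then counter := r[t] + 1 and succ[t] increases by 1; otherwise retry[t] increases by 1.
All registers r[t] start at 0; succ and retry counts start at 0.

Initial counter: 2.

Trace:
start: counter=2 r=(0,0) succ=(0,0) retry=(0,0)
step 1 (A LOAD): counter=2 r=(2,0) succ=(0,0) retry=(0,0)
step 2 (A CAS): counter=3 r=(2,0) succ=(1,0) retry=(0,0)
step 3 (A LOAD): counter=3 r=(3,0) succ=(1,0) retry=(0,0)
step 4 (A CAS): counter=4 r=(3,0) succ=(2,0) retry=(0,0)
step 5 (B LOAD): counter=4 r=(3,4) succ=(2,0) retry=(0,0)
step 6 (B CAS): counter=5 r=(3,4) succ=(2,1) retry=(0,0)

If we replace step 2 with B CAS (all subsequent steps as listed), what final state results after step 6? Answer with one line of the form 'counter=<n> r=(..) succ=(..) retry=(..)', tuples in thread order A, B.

(re-executing from step 2 with the substitution; state before step 2: counter=2 r=(2,0) succ=(0,0) retry=(0,0))
step 2 (B CAS): counter=2 r=(2,0) succ=(0,0) retry=(0,1)
step 3 (A LOAD): counter=2 r=(2,0) succ=(0,0) retry=(0,1)
step 4 (A CAS): counter=3 r=(2,0) succ=(1,0) retry=(0,1)
step 5 (B LOAD): counter=3 r=(2,3) succ=(1,0) retry=(0,1)
step 6 (B CAS): counter=4 r=(2,3) succ=(1,1) retry=(0,1)

counter=4 r=(2,3) succ=(1,1) retry=(0,1)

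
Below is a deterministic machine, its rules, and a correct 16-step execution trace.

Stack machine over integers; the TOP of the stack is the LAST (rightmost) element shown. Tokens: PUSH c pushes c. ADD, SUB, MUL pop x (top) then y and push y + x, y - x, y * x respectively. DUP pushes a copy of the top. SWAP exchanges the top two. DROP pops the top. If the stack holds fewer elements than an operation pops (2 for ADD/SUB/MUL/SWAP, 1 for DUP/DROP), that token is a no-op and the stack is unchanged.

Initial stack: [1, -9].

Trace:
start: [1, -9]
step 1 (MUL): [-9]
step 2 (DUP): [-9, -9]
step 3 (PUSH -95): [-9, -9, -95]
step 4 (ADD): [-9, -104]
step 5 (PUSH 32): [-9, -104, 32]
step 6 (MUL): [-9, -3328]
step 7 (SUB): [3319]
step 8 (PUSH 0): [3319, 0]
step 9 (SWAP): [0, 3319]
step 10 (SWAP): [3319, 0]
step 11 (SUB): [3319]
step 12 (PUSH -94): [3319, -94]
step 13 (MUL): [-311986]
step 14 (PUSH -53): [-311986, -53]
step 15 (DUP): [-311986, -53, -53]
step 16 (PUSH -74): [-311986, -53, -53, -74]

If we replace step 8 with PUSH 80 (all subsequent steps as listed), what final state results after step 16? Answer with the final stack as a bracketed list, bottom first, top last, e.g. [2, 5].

[-304466, -53, -53, -74]

(re-executing from step 8 with the substitution; state before step 8: [3319])
step 8 (PUSH 80): [3319, 80]
step 9 (SWAP): [80, 3319]
step 10 (SWAP): [3319, 80]
step 11 (SUB): [3239]
step 12 (PUSH -94): [3239, -94]
step 13 (MUL): [-304466]
step 14 (PUSH -53): [-304466, -53]
step 15 (DUP): [-304466, -53, -53]
step 16 (PUSH -74): [-304466, -53, -53, -74]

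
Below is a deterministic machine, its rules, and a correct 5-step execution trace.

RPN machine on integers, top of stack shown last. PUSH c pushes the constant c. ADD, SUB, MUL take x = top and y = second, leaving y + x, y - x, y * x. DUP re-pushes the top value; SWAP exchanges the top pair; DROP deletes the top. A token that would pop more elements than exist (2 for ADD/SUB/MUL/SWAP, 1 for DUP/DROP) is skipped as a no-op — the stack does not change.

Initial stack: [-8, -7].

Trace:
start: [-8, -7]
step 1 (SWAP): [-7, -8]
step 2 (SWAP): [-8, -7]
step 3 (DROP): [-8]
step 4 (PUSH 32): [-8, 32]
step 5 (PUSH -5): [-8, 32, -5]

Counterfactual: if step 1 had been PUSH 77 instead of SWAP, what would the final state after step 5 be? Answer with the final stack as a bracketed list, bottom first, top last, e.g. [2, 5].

[-8, 77, 32, -5]

(re-executing from step 1 with the substitution; state before step 1: [-8, -7])
step 1 (PUSH 77): [-8, -7, 77]
step 2 (SWAP): [-8, 77, -7]
step 3 (DROP): [-8, 77]
step 4 (PUSH 32): [-8, 77, 32]
step 5 (PUSH -5): [-8, 77, 32, -5]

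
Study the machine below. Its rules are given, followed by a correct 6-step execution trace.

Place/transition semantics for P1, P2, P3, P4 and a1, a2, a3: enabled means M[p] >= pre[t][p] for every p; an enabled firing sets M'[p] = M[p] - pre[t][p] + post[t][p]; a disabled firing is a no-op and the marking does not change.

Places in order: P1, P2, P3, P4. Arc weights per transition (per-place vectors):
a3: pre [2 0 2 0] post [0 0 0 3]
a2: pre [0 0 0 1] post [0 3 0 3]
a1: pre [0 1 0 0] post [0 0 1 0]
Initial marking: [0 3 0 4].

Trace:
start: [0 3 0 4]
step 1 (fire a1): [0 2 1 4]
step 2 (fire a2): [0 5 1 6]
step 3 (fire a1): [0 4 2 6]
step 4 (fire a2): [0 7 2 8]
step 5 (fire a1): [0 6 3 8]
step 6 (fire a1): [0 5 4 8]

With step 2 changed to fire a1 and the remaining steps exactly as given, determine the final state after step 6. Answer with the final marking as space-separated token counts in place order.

(re-executing from step 2 with the substitution; state before step 2: [0 2 1 4])
step 2 (fire a1): [0 1 2 4]
step 3 (fire a1): [0 0 3 4]
step 4 (fire a2): [0 3 3 6]
step 5 (fire a1): [0 2 4 6]
step 6 (fire a1): [0 1 5 6]

0 1 5 6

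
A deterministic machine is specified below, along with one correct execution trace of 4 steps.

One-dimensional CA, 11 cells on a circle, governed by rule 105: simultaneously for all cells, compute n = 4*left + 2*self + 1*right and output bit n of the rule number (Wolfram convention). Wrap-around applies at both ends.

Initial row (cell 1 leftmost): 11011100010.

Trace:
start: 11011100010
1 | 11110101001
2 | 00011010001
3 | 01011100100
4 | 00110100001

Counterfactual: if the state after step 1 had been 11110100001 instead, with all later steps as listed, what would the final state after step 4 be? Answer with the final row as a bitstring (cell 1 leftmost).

state after step 1 := 11110100001
2 | 00011001101
3 | 01011001110
4 | 00111001010

00111001010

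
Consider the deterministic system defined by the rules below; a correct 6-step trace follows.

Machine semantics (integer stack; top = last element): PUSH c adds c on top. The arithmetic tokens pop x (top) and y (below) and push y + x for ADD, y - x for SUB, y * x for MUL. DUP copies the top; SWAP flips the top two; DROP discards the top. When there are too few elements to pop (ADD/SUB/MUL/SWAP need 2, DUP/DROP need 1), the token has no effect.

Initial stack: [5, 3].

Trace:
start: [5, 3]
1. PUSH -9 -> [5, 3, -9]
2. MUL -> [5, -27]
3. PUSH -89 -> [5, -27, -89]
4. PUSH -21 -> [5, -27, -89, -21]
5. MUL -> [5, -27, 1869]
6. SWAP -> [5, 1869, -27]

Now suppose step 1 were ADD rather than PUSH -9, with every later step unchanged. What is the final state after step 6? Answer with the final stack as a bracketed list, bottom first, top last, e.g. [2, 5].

[1869, 8]

(re-executing from step 1 with the substitution; state before step 1: [5, 3])
1. ADD -> [8]
2. MUL -> [8]
3. PUSH -89 -> [8, -89]
4. PUSH -21 -> [8, -89, -21]
5. MUL -> [8, 1869]
6. SWAP -> [1869, 8]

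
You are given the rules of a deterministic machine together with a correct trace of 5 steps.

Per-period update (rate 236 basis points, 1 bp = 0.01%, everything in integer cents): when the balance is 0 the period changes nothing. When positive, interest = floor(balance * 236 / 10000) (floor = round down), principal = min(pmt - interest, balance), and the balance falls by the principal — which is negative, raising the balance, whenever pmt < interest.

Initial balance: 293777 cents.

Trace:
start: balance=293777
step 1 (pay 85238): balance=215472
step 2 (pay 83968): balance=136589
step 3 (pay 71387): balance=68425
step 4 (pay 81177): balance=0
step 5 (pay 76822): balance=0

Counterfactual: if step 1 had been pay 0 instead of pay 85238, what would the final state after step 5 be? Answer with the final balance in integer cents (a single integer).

(re-executing from step 1 with the substitution; state before step 1: balance=293777)
step 1 (pay 0): balance=300710
step 2 (pay 83968): balance=223838
step 3 (pay 71387): balance=157733
step 4 (pay 81177): balance=80278
step 5 (pay 76822): balance=5350

5350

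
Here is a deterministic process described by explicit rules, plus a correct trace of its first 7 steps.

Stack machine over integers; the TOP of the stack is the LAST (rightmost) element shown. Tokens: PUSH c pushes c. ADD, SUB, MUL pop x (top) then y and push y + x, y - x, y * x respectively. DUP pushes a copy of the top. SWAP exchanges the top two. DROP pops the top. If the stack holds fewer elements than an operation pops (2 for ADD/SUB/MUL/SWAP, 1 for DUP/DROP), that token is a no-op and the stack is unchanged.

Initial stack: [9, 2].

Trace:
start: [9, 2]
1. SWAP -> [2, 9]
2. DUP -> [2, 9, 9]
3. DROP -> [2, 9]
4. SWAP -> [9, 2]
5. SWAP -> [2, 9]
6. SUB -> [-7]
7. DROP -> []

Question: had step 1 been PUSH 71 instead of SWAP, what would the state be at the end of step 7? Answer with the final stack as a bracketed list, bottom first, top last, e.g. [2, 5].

[9]

(re-executing from step 1 with the substitution; state before step 1: [9, 2])
1. PUSH 71 -> [9, 2, 71]
2. DUP -> [9, 2, 71, 71]
3. DROP -> [9, 2, 71]
4. SWAP -> [9, 71, 2]
5. SWAP -> [9, 2, 71]
6. SUB -> [9, -69]
7. DROP -> [9]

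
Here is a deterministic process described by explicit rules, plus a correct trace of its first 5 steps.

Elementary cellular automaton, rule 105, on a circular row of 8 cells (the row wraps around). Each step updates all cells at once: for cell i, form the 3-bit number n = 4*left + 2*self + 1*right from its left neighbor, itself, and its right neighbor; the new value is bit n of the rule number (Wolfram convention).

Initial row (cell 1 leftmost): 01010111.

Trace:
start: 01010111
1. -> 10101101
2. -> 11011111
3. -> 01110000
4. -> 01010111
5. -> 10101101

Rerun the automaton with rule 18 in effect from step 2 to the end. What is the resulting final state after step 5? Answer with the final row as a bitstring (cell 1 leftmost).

(re-executing steps 2..5 under rule 18; state before step 2: 10101101)
2. -> 00000000
3. -> 00000000
4. -> 00000000
5. -> 00000000

00000000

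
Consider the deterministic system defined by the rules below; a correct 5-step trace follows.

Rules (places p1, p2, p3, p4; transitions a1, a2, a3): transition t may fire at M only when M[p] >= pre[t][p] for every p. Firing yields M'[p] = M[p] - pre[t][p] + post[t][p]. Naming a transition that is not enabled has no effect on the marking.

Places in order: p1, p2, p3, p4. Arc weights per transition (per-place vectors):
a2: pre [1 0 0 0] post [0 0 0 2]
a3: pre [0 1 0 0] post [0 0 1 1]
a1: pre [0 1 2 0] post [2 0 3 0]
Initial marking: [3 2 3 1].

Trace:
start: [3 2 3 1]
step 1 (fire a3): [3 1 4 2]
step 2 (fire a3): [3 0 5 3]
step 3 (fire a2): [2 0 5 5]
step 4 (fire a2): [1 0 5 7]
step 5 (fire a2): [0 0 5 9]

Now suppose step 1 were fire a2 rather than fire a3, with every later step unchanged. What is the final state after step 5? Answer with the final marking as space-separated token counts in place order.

0 1 4 8

(re-executing from step 1 with the substitution; state before step 1: [3 2 3 1])
step 1 (fire a2): [2 2 3 3]
step 2 (fire a3): [2 1 4 4]
step 3 (fire a2): [1 1 4 6]
step 4 (fire a2): [0 1 4 8]
step 5 (fire a2): [0 1 4 8]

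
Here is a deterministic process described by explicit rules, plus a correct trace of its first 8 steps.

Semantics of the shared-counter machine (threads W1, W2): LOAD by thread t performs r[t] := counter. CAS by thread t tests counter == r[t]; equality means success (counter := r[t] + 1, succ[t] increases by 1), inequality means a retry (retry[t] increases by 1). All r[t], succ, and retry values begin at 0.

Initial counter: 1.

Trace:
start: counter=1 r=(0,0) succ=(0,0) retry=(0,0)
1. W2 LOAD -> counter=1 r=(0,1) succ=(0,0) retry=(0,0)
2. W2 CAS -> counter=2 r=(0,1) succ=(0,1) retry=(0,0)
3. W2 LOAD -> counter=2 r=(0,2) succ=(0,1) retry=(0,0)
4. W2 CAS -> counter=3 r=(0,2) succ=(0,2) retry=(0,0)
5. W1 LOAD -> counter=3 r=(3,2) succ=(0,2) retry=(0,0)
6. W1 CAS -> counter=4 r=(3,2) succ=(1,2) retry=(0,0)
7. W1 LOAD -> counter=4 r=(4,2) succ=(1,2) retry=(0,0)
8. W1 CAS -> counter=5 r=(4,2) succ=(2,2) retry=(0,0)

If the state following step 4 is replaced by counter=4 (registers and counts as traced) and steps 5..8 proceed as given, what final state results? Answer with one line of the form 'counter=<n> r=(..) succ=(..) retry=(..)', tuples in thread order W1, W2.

counter=6 r=(5,2) succ=(2,2) retry=(0,0)

state after step 4 := counter=4 r=(0,2) succ=(0,2) retry=(0,0)
5. W1 LOAD -> counter=4 r=(4,2) succ=(0,2) retry=(0,0)
6. W1 CAS -> counter=5 r=(4,2) succ=(1,2) retry=(0,0)
7. W1 LOAD -> counter=5 r=(5,2) succ=(1,2) retry=(0,0)
8. W1 CAS -> counter=6 r=(5,2) succ=(2,2) retry=(0,0)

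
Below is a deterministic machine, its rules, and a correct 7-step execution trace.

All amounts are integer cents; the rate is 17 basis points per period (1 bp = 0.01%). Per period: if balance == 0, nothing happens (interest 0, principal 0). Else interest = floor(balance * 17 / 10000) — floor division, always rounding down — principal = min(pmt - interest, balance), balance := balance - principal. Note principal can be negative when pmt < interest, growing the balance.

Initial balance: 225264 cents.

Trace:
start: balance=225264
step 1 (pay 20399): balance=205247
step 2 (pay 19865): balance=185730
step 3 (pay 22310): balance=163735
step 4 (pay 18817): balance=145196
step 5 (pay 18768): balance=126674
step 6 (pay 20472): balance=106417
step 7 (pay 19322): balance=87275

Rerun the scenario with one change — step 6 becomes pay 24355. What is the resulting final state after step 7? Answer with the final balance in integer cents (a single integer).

(re-executing from step 6 with the substitution; state before step 6: balance=126674)
step 6 (pay 24355): balance=102534
step 7 (pay 19322): balance=83386

83386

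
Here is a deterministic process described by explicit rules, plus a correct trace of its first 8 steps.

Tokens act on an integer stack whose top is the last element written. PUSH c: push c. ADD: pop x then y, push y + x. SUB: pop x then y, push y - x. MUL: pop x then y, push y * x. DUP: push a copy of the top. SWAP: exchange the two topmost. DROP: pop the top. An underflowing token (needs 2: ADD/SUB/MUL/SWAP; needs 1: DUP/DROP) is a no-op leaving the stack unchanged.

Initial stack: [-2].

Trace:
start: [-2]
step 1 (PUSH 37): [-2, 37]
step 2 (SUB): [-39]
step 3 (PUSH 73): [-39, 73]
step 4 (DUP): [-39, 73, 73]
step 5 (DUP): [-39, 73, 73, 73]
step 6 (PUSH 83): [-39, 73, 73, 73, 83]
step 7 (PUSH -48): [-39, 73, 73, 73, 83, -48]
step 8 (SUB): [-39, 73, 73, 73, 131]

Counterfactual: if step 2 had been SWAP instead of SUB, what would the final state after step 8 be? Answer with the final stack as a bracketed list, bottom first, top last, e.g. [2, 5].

(re-executing from step 2 with the substitution; state before step 2: [-2, 37])
step 2 (SWAP): [37, -2]
step 3 (PUSH 73): [37, -2, 73]
step 4 (DUP): [37, -2, 73, 73]
step 5 (DUP): [37, -2, 73, 73, 73]
step 6 (PUSH 83): [37, -2, 73, 73, 73, 83]
step 7 (PUSH -48): [37, -2, 73, 73, 73, 83, -48]
step 8 (SUB): [37, -2, 73, 73, 73, 131]

[37, -2, 73, 73, 73, 131]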